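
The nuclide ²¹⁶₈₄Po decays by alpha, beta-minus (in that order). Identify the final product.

Bi-212

Start: (A, Z) = (216, 84).
After α: (212, 82).
After β⁻: (212, 83).
Z = 83 is bismuth.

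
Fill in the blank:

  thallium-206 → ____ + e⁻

Pb-206

Conserve mass number: 206 = A + 0, so A = 206.
Conserve atomic number: 81 = Z − 1, so Z = 82.
Z = 82 is lead, so the species is lead-206.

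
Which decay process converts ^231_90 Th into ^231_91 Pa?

ΔA = 231 − 231 = 0; ΔZ = 91 − 90 = +1.
A is unchanged and Z rises by 1 — a neutron has become a proton (β⁻ decay).

beta-minus decay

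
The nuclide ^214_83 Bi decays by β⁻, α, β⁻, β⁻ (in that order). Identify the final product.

Start: (A, Z) = (214, 83).
After β⁻: (214, 84).
After α: (210, 82).
After β⁻: (210, 83).
After β⁻: (210, 84).
Z = 84 is polonium.

Po-210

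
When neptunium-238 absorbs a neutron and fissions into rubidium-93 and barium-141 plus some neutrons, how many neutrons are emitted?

Conserve mass number: 239 = 93 + 141 + k, so k = 239 − 234 = 5.
Check atomic number: 93 = 37 + 56 + 0 = 93. ✓

5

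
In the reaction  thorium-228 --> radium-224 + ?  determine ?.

alpha particle

Conserve mass number: 228 = 224 + A, so A = 4.
Conserve atomic number: 90 = 88 + Z, so Z = 2.
A = 4 and Z = 2 is helium-4 — an alpha particle.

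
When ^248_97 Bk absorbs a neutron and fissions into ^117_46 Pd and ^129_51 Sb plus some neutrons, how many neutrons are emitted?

Conserve mass number: 249 = 117 + 129 + k, so k = 249 − 246 = 3.
Check atomic number: 97 = 46 + 51 + 0 = 97. ✓

3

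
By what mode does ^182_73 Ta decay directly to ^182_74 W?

ΔA = 182 − 182 = 0; ΔZ = 74 − 73 = +1.
A is unchanged and Z rises by 1 — a neutron has become a proton (β⁻ decay).

beta-minus decay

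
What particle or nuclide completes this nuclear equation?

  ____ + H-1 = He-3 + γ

deuteron

Conserve mass number: A + 1 = 3 + 0, so A = 2.
Conserve atomic number: Z + 1 = 2 + 0, so Z = 1.
A = 2 and Z = 1 is H-2 — a deuteron.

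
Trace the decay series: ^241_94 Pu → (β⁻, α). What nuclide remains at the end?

Start: (A, Z) = (241, 94).
After β⁻: (241, 95).
After α: (237, 93).
Z = 93 is neptunium.

Np-237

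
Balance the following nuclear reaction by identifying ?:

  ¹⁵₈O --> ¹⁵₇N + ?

Conserve mass number: 15 = 15 + A, so A = 0.
Conserve atomic number: 8 = 7 + Z, so Z = 1.
A = 0 and Z = 1 is ⁰₁e — a positron.

positron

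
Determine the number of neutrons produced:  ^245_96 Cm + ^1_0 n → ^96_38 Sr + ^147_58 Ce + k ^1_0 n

3

Conserve mass number: 246 = 96 + 147 + k, so k = 246 − 243 = 3.
Check atomic number: 96 = 38 + 58 + 0 = 96. ✓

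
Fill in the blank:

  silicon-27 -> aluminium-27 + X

positron

Conserve mass number: 27 = 27 + A, so A = 0.
Conserve atomic number: 14 = 13 + Z, so Z = 1.
A = 0 and Z = 1 is e⁺ — a positron.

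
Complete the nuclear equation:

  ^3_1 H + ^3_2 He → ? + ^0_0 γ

Conserve mass number: 3 + 3 = A + 0, so A = 6.
Conserve atomic number: 1 + 2 = Z + 0, so Z = 3.
Z = 3 is lithium, so the species is ^6_3 Li.

Li-6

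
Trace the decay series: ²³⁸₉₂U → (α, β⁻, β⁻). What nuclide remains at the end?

U-234

Start: (A, Z) = (238, 92).
After α: (234, 90).
After β⁻: (234, 91).
After β⁻: (234, 92).
Z = 92 is uranium.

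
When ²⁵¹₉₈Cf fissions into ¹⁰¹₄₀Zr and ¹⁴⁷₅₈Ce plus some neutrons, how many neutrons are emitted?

Conserve mass number: 251 = 101 + 147 + k, so k = 251 − 248 = 3.
Check atomic number: 98 = 40 + 58 + 0 = 98. ✓

3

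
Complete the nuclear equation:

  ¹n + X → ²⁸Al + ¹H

Conserve mass number: 1 + A = 28 + 1, so A = 28.
Conserve atomic number: 0 + Z = 13 + 1, so Z = 14.
Z = 14 is silicon, so the species is ²⁸Si.

Si-28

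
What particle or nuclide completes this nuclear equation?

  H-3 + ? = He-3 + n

proton

Conserve mass number: 3 + A = 3 + 1, so A = 1.
Conserve atomic number: 1 + Z = 2 + 0, so Z = 1.
A = 1 and Z = 1 is H-1 — a proton.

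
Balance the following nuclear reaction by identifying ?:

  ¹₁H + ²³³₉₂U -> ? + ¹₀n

Np-233

Conserve mass number: 1 + 233 = A + 1, so A = 233.
Conserve atomic number: 1 + 92 = Z + 0, so Z = 93.
Z = 93 is neptunium, so the species is ²³³₉₃Np.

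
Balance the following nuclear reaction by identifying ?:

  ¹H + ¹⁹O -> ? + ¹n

Conserve mass number: 1 + 19 = A + 1, so A = 19.
Conserve atomic number: 1 + 8 = Z + 0, so Z = 9.
Z = 9 is fluorine, so the species is ¹⁹F.

F-19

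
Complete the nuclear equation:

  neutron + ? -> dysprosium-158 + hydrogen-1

Conserve mass number: 1 + A = 158 + 1, so A = 158.
Conserve atomic number: 0 + Z = 66 + 1, so Z = 67.
Z = 67 is holmium, so the species is holmium-158.

Ho-158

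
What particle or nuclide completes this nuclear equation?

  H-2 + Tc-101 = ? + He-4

Mo-99

Conserve mass number: 2 + 101 = A + 4, so A = 99.
Conserve atomic number: 1 + 43 = Z + 2, so Z = 42.
Z = 42 is molybdenum, so the species is Mo-99.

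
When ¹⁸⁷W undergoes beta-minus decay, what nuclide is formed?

Beta-minus decay: mass number changes by +0, atomic number by +1.
A: 187 = 187; Z: 74 + 1 = 75.
Z = 75 is rhenium, so the daughter is ¹⁸⁷Re.

Re-187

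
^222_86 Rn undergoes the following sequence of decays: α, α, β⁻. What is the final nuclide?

Start: (A, Z) = (222, 86).
After α: (218, 84).
After α: (214, 82).
After β⁻: (214, 83).
Z = 83 is bismuth.

Bi-214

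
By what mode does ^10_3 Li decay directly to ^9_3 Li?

ΔA = 9 − 10 = -1; ΔZ = 3 − 3 = +0.
A drops by 1 with Z unchanged — a neutron was emitted.

neutron emission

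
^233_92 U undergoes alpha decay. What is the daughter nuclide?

Alpha decay: mass number changes by -4, atomic number by -2.
A: 233 − 4 = 229; Z: 92 − 2 = 90.
Z = 90 is thorium, so the daughter is ^229_90 Th.

Th-229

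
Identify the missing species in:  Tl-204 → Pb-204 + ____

Conserve mass number: 204 = 204 + A, so A = 0.
Conserve atomic number: 81 = 82 + Z, so Z = -1.
A = 0 and Z = -1 is e⁻ — a beta-minus particle.

beta-minus particle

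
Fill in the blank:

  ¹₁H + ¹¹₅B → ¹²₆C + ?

Conserve mass number: 1 + 11 = 12 + A, so A = 0.
Conserve atomic number: 1 + 5 = 6 + Z, so Z = 0.
A = 0 and Z = 0 is ⁰₀γ — a gamma ray.

gamma ray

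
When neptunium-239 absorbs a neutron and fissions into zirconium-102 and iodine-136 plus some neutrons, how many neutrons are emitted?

2

Conserve mass number: 240 = 102 + 136 + k, so k = 240 − 238 = 2.
Check atomic number: 93 = 40 + 53 + 0 = 93. ✓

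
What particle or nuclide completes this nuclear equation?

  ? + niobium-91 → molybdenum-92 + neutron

Conserve mass number: A + 91 = 92 + 1, so A = 2.
Conserve atomic number: Z + 41 = 42 + 0, so Z = 1.
A = 2 and Z = 1 is hydrogen-2 — a deuteron.

deuteron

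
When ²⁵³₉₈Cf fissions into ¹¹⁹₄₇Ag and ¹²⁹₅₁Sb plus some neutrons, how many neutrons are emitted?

5

Conserve mass number: 253 = 119 + 129 + k, so k = 253 − 248 = 5.
Check atomic number: 98 = 47 + 51 + 0 = 98. ✓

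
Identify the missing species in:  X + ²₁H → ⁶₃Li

Conserve mass number: A + 2 = 6, so A = 4.
Conserve atomic number: Z + 1 = 3, so Z = 2.
A = 4 and Z = 2 is ⁴₂He — an alpha particle.

alpha particle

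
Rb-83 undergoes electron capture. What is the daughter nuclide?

Kr-83

Electron capture: mass number changes by +0, atomic number by -1.
A: 83 = 83; Z: 37 − 1 = 36.
Z = 36 is krypton, so the daughter is Kr-83.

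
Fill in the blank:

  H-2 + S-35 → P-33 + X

Conserve mass number: 2 + 35 = 33 + A, so A = 4.
Conserve atomic number: 1 + 16 = 15 + Z, so Z = 2.
A = 4 and Z = 2 is He-4 — an alpha particle.

alpha particle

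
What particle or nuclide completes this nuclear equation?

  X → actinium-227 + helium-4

Pa-231

Conserve mass number: A = 227 + 4, so A = 231.
Conserve atomic number: Z = 89 + 2, so Z = 91.
Z = 91 is protactinium, so the species is protactinium-231.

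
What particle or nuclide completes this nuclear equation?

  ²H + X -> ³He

Conserve mass number: 2 + A = 3, so A = 1.
Conserve atomic number: 1 + Z = 2, so Z = 1.
A = 1 and Z = 1 is ¹H — a proton.

proton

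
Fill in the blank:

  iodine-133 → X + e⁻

Conserve mass number: 133 = A + 0, so A = 133.
Conserve atomic number: 53 = Z − 1, so Z = 54.
Z = 54 is xenon, so the species is xenon-133.

Xe-133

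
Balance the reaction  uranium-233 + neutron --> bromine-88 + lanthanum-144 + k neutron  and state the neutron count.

Conserve mass number: 234 = 88 + 144 + k, so k = 234 − 232 = 2.
Check atomic number: 92 = 35 + 57 + 0 = 92. ✓

2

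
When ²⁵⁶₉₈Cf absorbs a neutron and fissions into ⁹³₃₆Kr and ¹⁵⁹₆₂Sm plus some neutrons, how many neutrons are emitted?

Conserve mass number: 257 = 93 + 159 + k, so k = 257 − 252 = 5.
Check atomic number: 98 = 36 + 62 + 0 = 98. ✓

5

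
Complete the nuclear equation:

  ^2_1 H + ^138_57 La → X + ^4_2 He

Conserve mass number: 2 + 138 = A + 4, so A = 136.
Conserve atomic number: 1 + 57 = Z + 2, so Z = 56.
Z = 56 is barium, so the species is ^136_56 Ba.

Ba-136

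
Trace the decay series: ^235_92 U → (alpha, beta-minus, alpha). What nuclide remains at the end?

Start: (A, Z) = (235, 92).
After α: (231, 90).
After β⁻: (231, 91).
After α: (227, 89).
Z = 89 is actinium.

Ac-227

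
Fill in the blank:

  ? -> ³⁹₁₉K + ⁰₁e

Ca-39

Conserve mass number: A = 39 + 0, so A = 39.
Conserve atomic number: Z = 19 + 1, so Z = 20.
Z = 20 is calcium, so the species is ³⁹₂₀Ca.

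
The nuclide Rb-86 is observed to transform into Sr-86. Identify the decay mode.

ΔA = 86 − 86 = 0; ΔZ = 38 − 37 = +1.
A is unchanged and Z rises by 1 — a neutron has become a proton (β⁻ decay).

beta-minus decay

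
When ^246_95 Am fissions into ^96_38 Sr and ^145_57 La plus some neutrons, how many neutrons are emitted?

Conserve mass number: 246 = 96 + 145 + k, so k = 246 − 241 = 5.
Check atomic number: 95 = 38 + 57 + 0 = 95. ✓

5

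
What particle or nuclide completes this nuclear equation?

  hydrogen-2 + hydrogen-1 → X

He-3

Conserve mass number: 2 + 1 = A, so A = 3.
Conserve atomic number: 1 + 1 = Z, so Z = 2.
Z = 2 is helium, so the species is helium-3.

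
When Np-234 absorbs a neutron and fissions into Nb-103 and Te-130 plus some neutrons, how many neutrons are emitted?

Conserve mass number: 235 = 103 + 130 + k, so k = 235 − 233 = 2.
Check atomic number: 93 = 41 + 52 + 0 = 93. ✓

2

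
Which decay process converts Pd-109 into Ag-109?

beta-minus decay

ΔA = 109 − 109 = 0; ΔZ = 47 − 46 = +1.
A is unchanged and Z rises by 1 — a neutron has become a proton (β⁻ decay).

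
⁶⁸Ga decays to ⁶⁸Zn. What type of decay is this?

beta-plus decay or electron capture

ΔA = 68 − 68 = 0; ΔZ = 30 − 31 = -1.
A is unchanged and Z drops by 1 — a proton has become a neutron (β⁺ emission or electron capture).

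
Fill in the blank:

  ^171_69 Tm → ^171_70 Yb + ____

beta-minus particle

Conserve mass number: 171 = 171 + A, so A = 0.
Conserve atomic number: 69 = 70 + Z, so Z = -1.
A = 0 and Z = -1 is ^0_-1 e — a beta-minus particle.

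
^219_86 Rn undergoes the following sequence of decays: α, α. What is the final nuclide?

Start: (A, Z) = (219, 86).
After α: (215, 84).
After α: (211, 82).
Z = 82 is lead.

Pb-211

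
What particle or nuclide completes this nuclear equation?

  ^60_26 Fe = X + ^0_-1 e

Co-60

Conserve mass number: 60 = A + 0, so A = 60.
Conserve atomic number: 26 = Z − 1, so Z = 27.
Z = 27 is cobalt, so the species is ^60_27 Co.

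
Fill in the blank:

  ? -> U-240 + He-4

Conserve mass number: A = 240 + 4, so A = 244.
Conserve atomic number: Z = 92 + 2, so Z = 94.
Z = 94 is plutonium, so the species is Pu-244.

Pu-244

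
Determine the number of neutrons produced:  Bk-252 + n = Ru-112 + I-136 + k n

Conserve mass number: 253 = 112 + 136 + k, so k = 253 − 248 = 5.
Check atomic number: 97 = 44 + 53 + 0 = 97. ✓

5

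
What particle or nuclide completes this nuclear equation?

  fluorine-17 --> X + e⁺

O-17

Conserve mass number: 17 = A + 0, so A = 17.
Conserve atomic number: 9 = Z + 1, so Z = 8.
Z = 8 is oxygen, so the species is oxygen-17.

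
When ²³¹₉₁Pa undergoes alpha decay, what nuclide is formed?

Alpha decay: mass number changes by -4, atomic number by -2.
A: 231 − 4 = 227; Z: 91 − 2 = 89.
Z = 89 is actinium, so the daughter is ²²⁷₈₉Ac.

Ac-227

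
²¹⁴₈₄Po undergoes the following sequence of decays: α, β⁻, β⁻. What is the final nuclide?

Start: (A, Z) = (214, 84).
After α: (210, 82).
After β⁻: (210, 83).
After β⁻: (210, 84).
Z = 84 is polonium.

Po-210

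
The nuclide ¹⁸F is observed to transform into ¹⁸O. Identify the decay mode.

ΔA = 18 − 18 = 0; ΔZ = 8 − 9 = -1.
A is unchanged and Z drops by 1 — a proton has become a neutron (β⁺ emission or electron capture).

beta-plus decay or electron capture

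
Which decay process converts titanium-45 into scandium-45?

ΔA = 45 − 45 = 0; ΔZ = 21 − 22 = -1.
A is unchanged and Z drops by 1 — a proton has become a neutron (β⁺ emission or electron capture).

beta-plus decay or electron capture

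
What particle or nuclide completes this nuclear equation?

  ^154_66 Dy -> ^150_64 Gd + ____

alpha particle

Conserve mass number: 154 = 150 + A, so A = 4.
Conserve atomic number: 66 = 64 + Z, so Z = 2.
A = 4 and Z = 2 is ^4_2 He — an alpha particle.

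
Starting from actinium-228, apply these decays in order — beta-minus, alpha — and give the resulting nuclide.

Start: (A, Z) = (228, 89).
After β⁻: (228, 90).
After α: (224, 88).
Z = 88 is radium.

Ra-224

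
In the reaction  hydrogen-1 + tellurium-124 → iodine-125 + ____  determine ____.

gamma ray

Conserve mass number: 1 + 124 = 125 + A, so A = 0.
Conserve atomic number: 1 + 52 = 53 + Z, so Z = 0.
A = 0 and Z = 0 is γ — a gamma ray.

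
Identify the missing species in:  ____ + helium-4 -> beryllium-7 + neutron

alpha particle

Conserve mass number: A + 4 = 7 + 1, so A = 4.
Conserve atomic number: Z + 2 = 4 + 0, so Z = 2.
A = 4 and Z = 2 is helium-4 — an alpha particle.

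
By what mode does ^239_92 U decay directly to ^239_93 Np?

beta-minus decay

ΔA = 239 − 239 = 0; ΔZ = 93 − 92 = +1.
A is unchanged and Z rises by 1 — a neutron has become a proton (β⁻ decay).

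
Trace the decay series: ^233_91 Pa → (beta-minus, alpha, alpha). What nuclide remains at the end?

Ra-225

Start: (A, Z) = (233, 91).
After β⁻: (233, 92).
After α: (229, 90).
After α: (225, 88).
Z = 88 is radium.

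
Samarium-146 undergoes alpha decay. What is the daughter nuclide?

Alpha decay: mass number changes by -4, atomic number by -2.
A: 146 − 4 = 142; Z: 62 − 2 = 60.
Z = 60 is neodymium, so the daughter is neodymium-142.

Nd-142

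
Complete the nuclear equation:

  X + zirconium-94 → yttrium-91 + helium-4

proton

Conserve mass number: A + 94 = 91 + 4, so A = 1.
Conserve atomic number: Z + 40 = 39 + 2, so Z = 1.
A = 1 and Z = 1 is hydrogen-1 — a proton.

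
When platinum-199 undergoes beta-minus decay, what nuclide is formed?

Beta-minus decay: mass number changes by +0, atomic number by +1.
A: 199 = 199; Z: 78 + 1 = 79.
Z = 79 is gold, so the daughter is gold-199.

Au-199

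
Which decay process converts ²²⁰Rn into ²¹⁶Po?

alpha decay

ΔA = 216 − 220 = -4; ΔZ = 84 − 86 = -2.
A drops by 4 and Z drops by 2 — the signature of alpha emission.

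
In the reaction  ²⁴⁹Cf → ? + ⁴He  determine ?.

Cm-245

Conserve mass number: 249 = A + 4, so A = 245.
Conserve atomic number: 98 = Z + 2, so Z = 96.
Z = 96 is curium, so the species is ²⁴⁵Cm.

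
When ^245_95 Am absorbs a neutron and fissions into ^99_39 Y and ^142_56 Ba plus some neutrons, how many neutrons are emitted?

Conserve mass number: 246 = 99 + 142 + k, so k = 246 − 241 = 5.
Check atomic number: 95 = 39 + 56 + 0 = 95. ✓

5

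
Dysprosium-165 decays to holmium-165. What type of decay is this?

ΔA = 165 − 165 = 0; ΔZ = 67 − 66 = +1.
A is unchanged and Z rises by 1 — a neutron has become a proton (β⁻ decay).

beta-minus decay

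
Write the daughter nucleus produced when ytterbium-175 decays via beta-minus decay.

Lu-175

Beta-minus decay: mass number changes by +0, atomic number by +1.
A: 175 = 175; Z: 70 + 1 = 71.
Z = 71 is lutetium, so the daughter is lutetium-175.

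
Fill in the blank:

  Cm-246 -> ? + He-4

Conserve mass number: 246 = A + 4, so A = 242.
Conserve atomic number: 96 = Z + 2, so Z = 94.
Z = 94 is plutonium, so the species is Pu-242.

Pu-242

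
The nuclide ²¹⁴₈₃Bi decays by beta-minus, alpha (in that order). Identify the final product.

Pb-210

Start: (A, Z) = (214, 83).
After β⁻: (214, 84).
After α: (210, 82).
Z = 82 is lead.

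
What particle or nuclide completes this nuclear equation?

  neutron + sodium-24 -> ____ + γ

Conserve mass number: 1 + 24 = A + 0, so A = 25.
Conserve atomic number: 0 + 11 = Z + 0, so Z = 11.
Z = 11 is sodium, so the species is sodium-25.

Na-25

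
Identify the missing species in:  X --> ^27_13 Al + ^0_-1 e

Conserve mass number: A = 27 + 0, so A = 27.
Conserve atomic number: Z = 13 − 1, so Z = 12.
Z = 12 is magnesium, so the species is ^27_12 Mg.

Mg-27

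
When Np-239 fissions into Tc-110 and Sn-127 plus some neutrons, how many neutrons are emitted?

Conserve mass number: 239 = 110 + 127 + k, so k = 239 − 237 = 2.
Check atomic number: 93 = 43 + 50 + 0 = 93. ✓

2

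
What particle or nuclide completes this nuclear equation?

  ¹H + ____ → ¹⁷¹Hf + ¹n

Conserve mass number: 1 + A = 171 + 1, so A = 171.
Conserve atomic number: 1 + Z = 72 + 0, so Z = 71.
Z = 71 is lutetium, so the species is ¹⁷¹Lu.

Lu-171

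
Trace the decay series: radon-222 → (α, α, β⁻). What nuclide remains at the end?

Bi-214

Start: (A, Z) = (222, 86).
After α: (218, 84).
After α: (214, 82).
After β⁻: (214, 83).
Z = 83 is bismuth.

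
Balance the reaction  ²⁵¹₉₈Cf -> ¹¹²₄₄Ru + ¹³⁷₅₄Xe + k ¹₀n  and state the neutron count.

Conserve mass number: 251 = 112 + 137 + k, so k = 251 − 249 = 2.
Check atomic number: 98 = 44 + 54 + 0 = 98. ✓

2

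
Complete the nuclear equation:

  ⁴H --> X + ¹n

H-3

Conserve mass number: 4 = A + 1, so A = 3.
Conserve atomic number: 1 = Z + 0, so Z = 1.
A = 3 and Z = 1 is ³H — a triton.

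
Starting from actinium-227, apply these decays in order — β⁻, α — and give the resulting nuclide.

Ra-223

Start: (A, Z) = (227, 89).
After β⁻: (227, 90).
After α: (223, 88).
Z = 88 is radium.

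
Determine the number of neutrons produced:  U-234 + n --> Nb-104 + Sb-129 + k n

Conserve mass number: 235 = 104 + 129 + k, so k = 235 − 233 = 2.
Check atomic number: 92 = 41 + 51 + 0 = 92. ✓

2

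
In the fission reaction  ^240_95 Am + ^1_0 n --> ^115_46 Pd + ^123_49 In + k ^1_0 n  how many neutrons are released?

3

Conserve mass number: 241 = 115 + 123 + k, so k = 241 − 238 = 3.
Check atomic number: 95 = 46 + 49 + 0 = 95. ✓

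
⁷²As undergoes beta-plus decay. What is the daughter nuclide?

Beta-plus decay: mass number changes by +0, atomic number by -1.
A: 72 = 72; Z: 33 − 1 = 32.
Z = 32 is germanium, so the daughter is ⁷²Ge.

Ge-72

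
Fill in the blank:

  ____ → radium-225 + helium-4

Th-229

Conserve mass number: A = 225 + 4, so A = 229.
Conserve atomic number: Z = 88 + 2, so Z = 90.
Z = 90 is thorium, so the species is thorium-229.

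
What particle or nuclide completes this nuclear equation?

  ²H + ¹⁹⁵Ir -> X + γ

Conserve mass number: 2 + 195 = A + 0, so A = 197.
Conserve atomic number: 1 + 77 = Z + 0, so Z = 78.
Z = 78 is platinum, so the species is ¹⁹⁷Pt.

Pt-197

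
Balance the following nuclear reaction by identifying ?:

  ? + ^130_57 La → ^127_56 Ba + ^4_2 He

proton

Conserve mass number: A + 130 = 127 + 4, so A = 1.
Conserve atomic number: Z + 57 = 56 + 2, so Z = 1.
A = 1 and Z = 1 is ^1_1 H — a proton.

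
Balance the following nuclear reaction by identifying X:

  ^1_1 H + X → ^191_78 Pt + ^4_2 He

Conserve mass number: 1 + A = 191 + 4, so A = 194.
Conserve atomic number: 1 + Z = 78 + 2, so Z = 79.
Z = 79 is gold, so the species is ^194_79 Au.

Au-194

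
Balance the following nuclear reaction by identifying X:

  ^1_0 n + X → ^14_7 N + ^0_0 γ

N-13

Conserve mass number: 1 + A = 14 + 0, so A = 13.
Conserve atomic number: 0 + Z = 7 + 0, so Z = 7.
Z = 7 is nitrogen, so the species is ^13_7 N.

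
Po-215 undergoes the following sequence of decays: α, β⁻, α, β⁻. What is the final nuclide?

Pb-207

Start: (A, Z) = (215, 84).
After α: (211, 82).
After β⁻: (211, 83).
After α: (207, 81).
After β⁻: (207, 82).
Z = 82 is lead.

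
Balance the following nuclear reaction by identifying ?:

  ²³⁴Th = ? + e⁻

Pa-234

Conserve mass number: 234 = A + 0, so A = 234.
Conserve atomic number: 90 = Z − 1, so Z = 91.
Z = 91 is protactinium, so the species is ²³⁴Pa.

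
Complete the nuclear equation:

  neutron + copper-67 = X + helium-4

Co-64

Conserve mass number: 1 + 67 = A + 4, so A = 64.
Conserve atomic number: 0 + 29 = Z + 2, so Z = 27.
Z = 27 is cobalt, so the species is cobalt-64.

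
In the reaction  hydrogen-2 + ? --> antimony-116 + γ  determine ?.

Conserve mass number: 2 + A = 116 + 0, so A = 114.
Conserve atomic number: 1 + Z = 51 + 0, so Z = 50.
Z = 50 is tin, so the species is tin-114.

Sn-114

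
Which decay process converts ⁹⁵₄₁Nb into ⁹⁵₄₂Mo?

beta-minus decay

ΔA = 95 − 95 = 0; ΔZ = 42 − 41 = +1.
A is unchanged and Z rises by 1 — a neutron has become a proton (β⁻ decay).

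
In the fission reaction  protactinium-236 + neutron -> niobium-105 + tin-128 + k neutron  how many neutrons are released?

Conserve mass number: 237 = 105 + 128 + k, so k = 237 − 233 = 4.
Check atomic number: 91 = 41 + 50 + 0 = 91. ✓

4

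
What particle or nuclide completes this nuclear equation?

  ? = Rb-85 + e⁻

Conserve mass number: A = 85 + 0, so A = 85.
Conserve atomic number: Z = 37 − 1, so Z = 36.
Z = 36 is krypton, so the species is Kr-85.

Kr-85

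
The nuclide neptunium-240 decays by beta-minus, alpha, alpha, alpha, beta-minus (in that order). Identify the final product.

Start: (A, Z) = (240, 93).
After β⁻: (240, 94).
After α: (236, 92).
After α: (232, 90).
After α: (228, 88).
After β⁻: (228, 89).
Z = 89 is actinium.

Ac-228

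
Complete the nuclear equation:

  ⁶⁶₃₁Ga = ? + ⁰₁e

Zn-66

Conserve mass number: 66 = A + 0, so A = 66.
Conserve atomic number: 31 = Z + 1, so Z = 30.
Z = 30 is zinc, so the species is ⁶⁶₃₀Zn.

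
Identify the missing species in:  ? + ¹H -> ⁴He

Conserve mass number: A + 1 = 4, so A = 3.
Conserve atomic number: Z + 1 = 2, so Z = 1.
A = 3 and Z = 1 is ³H — a triton.

triton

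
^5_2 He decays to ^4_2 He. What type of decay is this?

neutron emission

ΔA = 4 − 5 = -1; ΔZ = 2 − 2 = +0.
A drops by 1 with Z unchanged — a neutron was emitted.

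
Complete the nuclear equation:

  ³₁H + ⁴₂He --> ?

Conserve mass number: 3 + 4 = A, so A = 7.
Conserve atomic number: 1 + 2 = Z, so Z = 3.
Z = 3 is lithium, so the species is ⁷₃Li.

Li-7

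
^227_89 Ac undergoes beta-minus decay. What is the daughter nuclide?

Th-227

Beta-minus decay: mass number changes by +0, atomic number by +1.
A: 227 = 227; Z: 89 + 1 = 90.
Z = 90 is thorium, so the daughter is ^227_90 Th.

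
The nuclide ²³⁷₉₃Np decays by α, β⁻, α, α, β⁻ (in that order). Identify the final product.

Start: (A, Z) = (237, 93).
After α: (233, 91).
After β⁻: (233, 92).
After α: (229, 90).
After α: (225, 88).
After β⁻: (225, 89).
Z = 89 is actinium.

Ac-225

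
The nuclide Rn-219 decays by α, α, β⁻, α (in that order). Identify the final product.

Tl-207

Start: (A, Z) = (219, 86).
After α: (215, 84).
After α: (211, 82).
After β⁻: (211, 83).
After α: (207, 81).
Z = 81 is thallium.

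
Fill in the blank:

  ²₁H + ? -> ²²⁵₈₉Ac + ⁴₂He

Th-227

Conserve mass number: 2 + A = 225 + 4, so A = 227.
Conserve atomic number: 1 + Z = 89 + 2, so Z = 90.
Z = 90 is thorium, so the species is ²²⁷₉₀Th.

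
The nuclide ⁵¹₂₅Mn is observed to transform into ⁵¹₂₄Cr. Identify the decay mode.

ΔA = 51 − 51 = 0; ΔZ = 24 − 25 = -1.
A is unchanged and Z drops by 1 — a proton has become a neutron (β⁺ emission or electron capture).

beta-plus decay or electron capture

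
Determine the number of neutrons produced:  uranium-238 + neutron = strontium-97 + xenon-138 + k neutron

4

Conserve mass number: 239 = 97 + 138 + k, so k = 239 − 235 = 4.
Check atomic number: 92 = 38 + 54 + 0 = 92. ✓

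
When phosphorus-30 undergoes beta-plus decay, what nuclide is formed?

Beta-plus decay: mass number changes by +0, atomic number by -1.
A: 30 = 30; Z: 15 − 1 = 14.
Z = 14 is silicon, so the daughter is silicon-30.

Si-30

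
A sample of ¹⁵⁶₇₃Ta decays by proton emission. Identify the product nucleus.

Proton emission: mass number changes by -1, atomic number by -1.
A: 156 − 1 = 155; Z: 73 − 1 = 72.
Z = 72 is hafnium, so the daughter is ¹⁵⁵₇₂Hf.

Hf-155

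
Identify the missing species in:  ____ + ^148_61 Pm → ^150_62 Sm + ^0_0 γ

Conserve mass number: A + 148 = 150 + 0, so A = 2.
Conserve atomic number: Z + 61 = 62 + 0, so Z = 1.
A = 2 and Z = 1 is ^2_1 H — a deuteron.

deuteron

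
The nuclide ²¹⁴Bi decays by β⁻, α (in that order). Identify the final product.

Start: (A, Z) = (214, 83).
After β⁻: (214, 84).
After α: (210, 82).
Z = 82 is lead.

Pb-210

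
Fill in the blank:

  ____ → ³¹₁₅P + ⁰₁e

S-31

Conserve mass number: A = 31 + 0, so A = 31.
Conserve atomic number: Z = 15 + 1, so Z = 16.
Z = 16 is sulfur, so the species is ³¹₁₆S.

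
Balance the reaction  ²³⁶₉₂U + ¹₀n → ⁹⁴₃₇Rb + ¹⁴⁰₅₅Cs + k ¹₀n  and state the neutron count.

Conserve mass number: 237 = 94 + 140 + k, so k = 237 − 234 = 3.
Check atomic number: 92 = 37 + 55 + 0 = 92. ✓

3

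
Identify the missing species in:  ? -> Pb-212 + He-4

Conserve mass number: A = 212 + 4, so A = 216.
Conserve atomic number: Z = 82 + 2, so Z = 84.
Z = 84 is polonium, so the species is Po-216.

Po-216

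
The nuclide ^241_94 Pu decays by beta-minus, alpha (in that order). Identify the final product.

Np-237

Start: (A, Z) = (241, 94).
After β⁻: (241, 95).
After α: (237, 93).
Z = 93 is neptunium.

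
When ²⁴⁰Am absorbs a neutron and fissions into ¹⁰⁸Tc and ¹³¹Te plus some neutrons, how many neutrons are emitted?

Conserve mass number: 241 = 108 + 131 + k, so k = 241 − 239 = 2.
Check atomic number: 95 = 43 + 52 + 0 = 95. ✓

2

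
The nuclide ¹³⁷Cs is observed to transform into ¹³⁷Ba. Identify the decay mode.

beta-minus decay

ΔA = 137 − 137 = 0; ΔZ = 56 − 55 = +1.
A is unchanged and Z rises by 1 — a neutron has become a proton (β⁻ decay).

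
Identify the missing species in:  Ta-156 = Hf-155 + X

proton

Conserve mass number: 156 = 155 + A, so A = 1.
Conserve atomic number: 73 = 72 + Z, so Z = 1.
A = 1 and Z = 1 is H-1 — a proton.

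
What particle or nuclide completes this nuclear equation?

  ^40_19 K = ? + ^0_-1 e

Conserve mass number: 40 = A + 0, so A = 40.
Conserve atomic number: 19 = Z − 1, so Z = 20.
Z = 20 is calcium, so the species is ^40_20 Ca.

Ca-40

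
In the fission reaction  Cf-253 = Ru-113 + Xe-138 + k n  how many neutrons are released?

2

Conserve mass number: 253 = 113 + 138 + k, so k = 253 − 251 = 2.
Check atomic number: 98 = 44 + 54 + 0 = 98. ✓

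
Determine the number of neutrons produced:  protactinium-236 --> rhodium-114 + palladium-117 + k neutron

Conserve mass number: 236 = 114 + 117 + k, so k = 236 − 231 = 5.
Check atomic number: 91 = 45 + 46 + 0 = 91. ✓

5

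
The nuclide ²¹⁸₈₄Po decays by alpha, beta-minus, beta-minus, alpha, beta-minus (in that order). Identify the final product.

Start: (A, Z) = (218, 84).
After α: (214, 82).
After β⁻: (214, 83).
After β⁻: (214, 84).
After α: (210, 82).
After β⁻: (210, 83).
Z = 83 is bismuth.

Bi-210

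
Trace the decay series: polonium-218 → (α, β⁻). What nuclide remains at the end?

Bi-214

Start: (A, Z) = (218, 84).
After α: (214, 82).
After β⁻: (214, 83).
Z = 83 is bismuth.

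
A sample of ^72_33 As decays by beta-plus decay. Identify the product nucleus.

Beta-plus decay: mass number changes by +0, atomic number by -1.
A: 72 = 72; Z: 33 − 1 = 32.
Z = 32 is germanium, so the daughter is ^72_32 Ge.

Ge-72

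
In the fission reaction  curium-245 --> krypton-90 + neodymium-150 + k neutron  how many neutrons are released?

Conserve mass number: 245 = 90 + 150 + k, so k = 245 − 240 = 5.
Check atomic number: 96 = 36 + 60 + 0 = 96. ✓

5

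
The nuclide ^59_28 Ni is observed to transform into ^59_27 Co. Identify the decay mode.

ΔA = 59 − 59 = 0; ΔZ = 27 − 28 = -1.
A is unchanged and Z drops by 1 — a proton has become a neutron (β⁺ emission or electron capture).

beta-plus decay or electron capture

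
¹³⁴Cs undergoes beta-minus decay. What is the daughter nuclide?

Ba-134

Beta-minus decay: mass number changes by +0, atomic number by +1.
A: 134 = 134; Z: 55 + 1 = 56.
Z = 56 is barium, so the daughter is ¹³⁴Ba.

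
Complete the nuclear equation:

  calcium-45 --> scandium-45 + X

beta-minus particle

Conserve mass number: 45 = 45 + A, so A = 0.
Conserve atomic number: 20 = 21 + Z, so Z = -1.
A = 0 and Z = -1 is e⁻ — a beta-minus particle.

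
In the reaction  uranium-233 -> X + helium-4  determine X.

Th-229

Conserve mass number: 233 = A + 4, so A = 229.
Conserve atomic number: 92 = Z + 2, so Z = 90.
Z = 90 is thorium, so the species is thorium-229.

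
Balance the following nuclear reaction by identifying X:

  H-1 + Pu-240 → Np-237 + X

Conserve mass number: 1 + 240 = 237 + A, so A = 4.
Conserve atomic number: 1 + 94 = 93 + Z, so Z = 2.
A = 4 and Z = 2 is He-4 — an alpha particle.

alpha particle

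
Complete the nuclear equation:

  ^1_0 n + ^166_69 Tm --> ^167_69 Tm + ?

Conserve mass number: 1 + 166 = 167 + A, so A = 0.
Conserve atomic number: 0 + 69 = 69 + Z, so Z = 0.
A = 0 and Z = 0 is ^0_0 γ — a gamma ray.

gamma ray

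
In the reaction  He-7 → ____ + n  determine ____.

He-6

Conserve mass number: 7 = A + 1, so A = 6.
Conserve atomic number: 2 = Z + 0, so Z = 2.
Z = 2 is helium, so the species is He-6.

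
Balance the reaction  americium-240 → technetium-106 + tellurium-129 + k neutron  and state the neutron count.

5

Conserve mass number: 240 = 106 + 129 + k, so k = 240 − 235 = 5.
Check atomic number: 95 = 43 + 52 + 0 = 95. ✓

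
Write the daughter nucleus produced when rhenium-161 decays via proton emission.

W-160

Proton emission: mass number changes by -1, atomic number by -1.
A: 161 − 1 = 160; Z: 75 − 1 = 74.
Z = 74 is tungsten, so the daughter is tungsten-160.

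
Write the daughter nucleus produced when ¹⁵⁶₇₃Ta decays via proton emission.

Hf-155

Proton emission: mass number changes by -1, atomic number by -1.
A: 156 − 1 = 155; Z: 73 − 1 = 72.
Z = 72 is hafnium, so the daughter is ¹⁵⁵₇₂Hf.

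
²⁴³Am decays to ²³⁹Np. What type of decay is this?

ΔA = 239 − 243 = -4; ΔZ = 93 − 95 = -2.
A drops by 4 and Z drops by 2 — the signature of alpha emission.

alpha decay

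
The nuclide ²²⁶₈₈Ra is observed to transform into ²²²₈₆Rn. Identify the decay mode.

alpha decay

ΔA = 222 − 226 = -4; ΔZ = 86 − 88 = -2.
A drops by 4 and Z drops by 2 — the signature of alpha emission.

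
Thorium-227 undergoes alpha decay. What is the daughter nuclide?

Alpha decay: mass number changes by -4, atomic number by -2.
A: 227 − 4 = 223; Z: 90 − 2 = 88.
Z = 88 is radium, so the daughter is radium-223.

Ra-223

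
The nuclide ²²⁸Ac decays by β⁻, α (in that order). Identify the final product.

Start: (A, Z) = (228, 89).
After β⁻: (228, 90).
After α: (224, 88).
Z = 88 is radium.

Ra-224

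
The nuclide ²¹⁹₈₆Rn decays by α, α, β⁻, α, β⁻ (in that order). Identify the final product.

Pb-207

Start: (A, Z) = (219, 86).
After α: (215, 84).
After α: (211, 82).
After β⁻: (211, 83).
After α: (207, 81).
After β⁻: (207, 82).
Z = 82 is lead.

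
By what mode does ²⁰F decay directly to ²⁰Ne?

beta-minus decay

ΔA = 20 − 20 = 0; ΔZ = 10 − 9 = +1.
A is unchanged and Z rises by 1 — a neutron has become a proton (β⁻ decay).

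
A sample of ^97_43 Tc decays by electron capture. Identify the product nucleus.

Electron capture: mass number changes by +0, atomic number by -1.
A: 97 = 97; Z: 43 − 1 = 42.
Z = 42 is molybdenum, so the daughter is ^97_42 Mo.

Mo-97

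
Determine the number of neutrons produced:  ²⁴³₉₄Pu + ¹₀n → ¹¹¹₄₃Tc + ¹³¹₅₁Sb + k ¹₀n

Conserve mass number: 244 = 111 + 131 + k, so k = 244 − 242 = 2.
Check atomic number: 94 = 43 + 51 + 0 = 94. ✓

2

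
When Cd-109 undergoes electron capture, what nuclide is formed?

Ag-109

Electron capture: mass number changes by +0, atomic number by -1.
A: 109 = 109; Z: 48 − 1 = 47.
Z = 47 is silver, so the daughter is Ag-109.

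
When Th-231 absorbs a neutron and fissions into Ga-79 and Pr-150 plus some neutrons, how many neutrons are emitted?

Conserve mass number: 232 = 79 + 150 + k, so k = 232 − 229 = 3.
Check atomic number: 90 = 31 + 59 + 0 = 90. ✓

3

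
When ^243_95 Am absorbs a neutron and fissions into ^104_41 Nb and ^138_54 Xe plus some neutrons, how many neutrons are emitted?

2

Conserve mass number: 244 = 104 + 138 + k, so k = 244 − 242 = 2.
Check atomic number: 95 = 41 + 54 + 0 = 95. ✓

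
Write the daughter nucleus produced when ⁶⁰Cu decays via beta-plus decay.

Ni-60

Beta-plus decay: mass number changes by +0, atomic number by -1.
A: 60 = 60; Z: 29 − 1 = 28.
Z = 28 is nickel, so the daughter is ⁶⁰Ni.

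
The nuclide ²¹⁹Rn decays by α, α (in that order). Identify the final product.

Pb-211

Start: (A, Z) = (219, 86).
After α: (215, 84).
After α: (211, 82).
Z = 82 is lead.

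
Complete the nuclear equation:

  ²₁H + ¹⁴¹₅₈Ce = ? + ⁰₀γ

Pr-143

Conserve mass number: 2 + 141 = A + 0, so A = 143.
Conserve atomic number: 1 + 58 = Z + 0, so Z = 59.
Z = 59 is praseodymium, so the species is ¹⁴³₅₉Pr.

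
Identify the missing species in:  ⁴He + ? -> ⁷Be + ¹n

alpha particle

Conserve mass number: 4 + A = 7 + 1, so A = 4.
Conserve atomic number: 2 + Z = 4 + 0, so Z = 2.
A = 4 and Z = 2 is ⁴He — an alpha particle.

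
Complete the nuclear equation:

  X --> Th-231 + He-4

U-235

Conserve mass number: A = 231 + 4, so A = 235.
Conserve atomic number: Z = 90 + 2, so Z = 92.
Z = 92 is uranium, so the species is U-235.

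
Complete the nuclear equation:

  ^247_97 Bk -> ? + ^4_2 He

Am-243

Conserve mass number: 247 = A + 4, so A = 243.
Conserve atomic number: 97 = Z + 2, so Z = 95.
Z = 95 is americium, so the species is ^243_95 Am.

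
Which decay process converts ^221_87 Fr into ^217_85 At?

ΔA = 217 − 221 = -4; ΔZ = 85 − 87 = -2.
A drops by 4 and Z drops by 2 — the signature of alpha emission.

alpha decay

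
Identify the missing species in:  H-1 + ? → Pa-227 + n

Conserve mass number: 1 + A = 227 + 1, so A = 227.
Conserve atomic number: 1 + Z = 91 + 0, so Z = 90.
Z = 90 is thorium, so the species is Th-227.

Th-227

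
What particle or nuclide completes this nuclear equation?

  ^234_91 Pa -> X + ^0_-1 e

U-234

Conserve mass number: 234 = A + 0, so A = 234.
Conserve atomic number: 91 = Z − 1, so Z = 92.
Z = 92 is uranium, so the species is ^234_92 U.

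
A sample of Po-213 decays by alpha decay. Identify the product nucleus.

Pb-209

Alpha decay: mass number changes by -4, atomic number by -2.
A: 213 − 4 = 209; Z: 84 − 2 = 82.
Z = 82 is lead, so the daughter is Pb-209.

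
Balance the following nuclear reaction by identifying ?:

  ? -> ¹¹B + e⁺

C-11

Conserve mass number: A = 11 + 0, so A = 11.
Conserve atomic number: Z = 5 + 1, so Z = 6.
Z = 6 is carbon, so the species is ¹¹C.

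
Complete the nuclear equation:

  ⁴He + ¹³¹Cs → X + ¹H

Conserve mass number: 4 + 131 = A + 1, so A = 134.
Conserve atomic number: 2 + 55 = Z + 1, so Z = 56.
Z = 56 is barium, so the species is ¹³⁴Ba.

Ba-134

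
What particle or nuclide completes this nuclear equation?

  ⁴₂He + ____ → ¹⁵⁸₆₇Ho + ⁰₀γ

Conserve mass number: 4 + A = 158 + 0, so A = 154.
Conserve atomic number: 2 + Z = 67 + 0, so Z = 65.
Z = 65 is terbium, so the species is ¹⁵⁴₆₅Tb.

Tb-154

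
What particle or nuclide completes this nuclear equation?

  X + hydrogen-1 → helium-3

Conserve mass number: A + 1 = 3, so A = 2.
Conserve atomic number: Z + 1 = 2, so Z = 1.
A = 2 and Z = 1 is hydrogen-2 — a deuteron.

deuteron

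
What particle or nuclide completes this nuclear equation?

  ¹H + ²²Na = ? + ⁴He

Ne-19

Conserve mass number: 1 + 22 = A + 4, so A = 19.
Conserve atomic number: 1 + 11 = Z + 2, so Z = 10.
Z = 10 is neon, so the species is ¹⁹Ne.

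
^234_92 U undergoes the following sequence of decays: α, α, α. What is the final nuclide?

Start: (A, Z) = (234, 92).
After α: (230, 90).
After α: (226, 88).
After α: (222, 86).
Z = 86 is radon.

Rn-222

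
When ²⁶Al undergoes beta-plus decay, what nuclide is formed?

Mg-26

Beta-plus decay: mass number changes by +0, atomic number by -1.
A: 26 = 26; Z: 13 − 1 = 12.
Z = 12 is magnesium, so the daughter is ²⁶Mg.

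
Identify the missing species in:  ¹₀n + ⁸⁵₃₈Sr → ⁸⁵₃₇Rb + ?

Conserve mass number: 1 + 85 = 85 + A, so A = 1.
Conserve atomic number: 0 + 38 = 37 + Z, so Z = 1.
A = 1 and Z = 1 is ¹₁H — a proton.

proton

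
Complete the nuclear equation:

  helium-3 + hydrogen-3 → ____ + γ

Conserve mass number: 3 + 3 = A + 0, so A = 6.
Conserve atomic number: 2 + 1 = Z + 0, so Z = 3.
Z = 3 is lithium, so the species is lithium-6.

Li-6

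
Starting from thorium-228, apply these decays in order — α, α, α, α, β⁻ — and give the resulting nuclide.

Start: (A, Z) = (228, 90).
After α: (224, 88).
After α: (220, 86).
After α: (216, 84).
After α: (212, 82).
After β⁻: (212, 83).
Z = 83 is bismuth.

Bi-212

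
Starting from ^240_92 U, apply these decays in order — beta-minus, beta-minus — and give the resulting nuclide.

Pu-240

Start: (A, Z) = (240, 92).
After β⁻: (240, 93).
After β⁻: (240, 94).
Z = 94 is plutonium.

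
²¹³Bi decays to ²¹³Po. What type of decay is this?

ΔA = 213 − 213 = 0; ΔZ = 84 − 83 = +1.
A is unchanged and Z rises by 1 — a neutron has become a proton (β⁻ decay).

beta-minus decay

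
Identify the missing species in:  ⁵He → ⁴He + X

Conserve mass number: 5 = 4 + A, so A = 1.
Conserve atomic number: 2 = 2 + Z, so Z = 0.
A = 1 and Z = 0 is ¹n — a neutron.

neutron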